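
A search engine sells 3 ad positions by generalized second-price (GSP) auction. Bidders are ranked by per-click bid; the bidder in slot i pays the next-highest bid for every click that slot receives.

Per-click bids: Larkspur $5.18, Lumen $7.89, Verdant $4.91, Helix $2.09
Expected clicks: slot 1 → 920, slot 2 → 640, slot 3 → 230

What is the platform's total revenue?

Ranked by bid: $7.89 (Lumen) > $5.18 (Larkspur) > $4.91 (Verdant) > $2.09 (Helix)
Slot 1: Lumen pays $5.18 × 920 = $4765.60
Slot 2: Larkspur pays $4.91 × 640 = $3142.40
Slot 3: Verdant pays $2.09 × 230 = $480.70
Total = $8388.70

Total revenue: $8388.70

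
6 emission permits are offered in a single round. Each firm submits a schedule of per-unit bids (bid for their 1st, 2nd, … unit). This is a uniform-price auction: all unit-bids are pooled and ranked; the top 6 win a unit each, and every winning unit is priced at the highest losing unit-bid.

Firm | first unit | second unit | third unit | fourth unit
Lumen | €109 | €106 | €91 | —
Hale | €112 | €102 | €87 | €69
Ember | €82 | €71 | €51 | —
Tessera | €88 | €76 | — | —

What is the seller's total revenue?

All unit-bids, highest first — top 6: 112 (Hale-1), 109 (Lumen-1), 106 (Lumen-2), 102 (Hale-2), 91 (Lumen-3), 88 (Tessera-1)
First bid not allocated: €87.
Allocation: Hale 2, Lumen 3, Tessera 1. Every unit priced at €87.
Revenue = 6 × 87 = €522.

Total revenue: €522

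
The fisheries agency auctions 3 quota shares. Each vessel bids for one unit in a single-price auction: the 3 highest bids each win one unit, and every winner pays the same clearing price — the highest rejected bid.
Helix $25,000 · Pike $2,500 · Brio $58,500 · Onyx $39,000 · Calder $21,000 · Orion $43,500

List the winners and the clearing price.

Ordering the bids: 58,500 (Brio), 43,500 (Orion), 39,000 (Onyx), 25,000 (Helix), 21,000 (Calder), …
Top 3: Brio, Orion, Onyx.
Clearing price = highest rejected bid = $25,000.

Brio, Orion, Onyx; each pays $25,000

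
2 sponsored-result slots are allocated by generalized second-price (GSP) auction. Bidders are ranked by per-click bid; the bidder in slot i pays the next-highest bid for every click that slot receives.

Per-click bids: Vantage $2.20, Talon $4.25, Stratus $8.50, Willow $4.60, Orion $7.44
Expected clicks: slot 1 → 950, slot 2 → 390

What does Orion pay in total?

Orion pays $1794.00

Per-click bids in order: $8.50 (Stratus) > $7.44 (Orion) > $4.60 (Willow) > …
Orion holds slot 2 → pays next bid $4.60 × 390 clicks = $1794.00.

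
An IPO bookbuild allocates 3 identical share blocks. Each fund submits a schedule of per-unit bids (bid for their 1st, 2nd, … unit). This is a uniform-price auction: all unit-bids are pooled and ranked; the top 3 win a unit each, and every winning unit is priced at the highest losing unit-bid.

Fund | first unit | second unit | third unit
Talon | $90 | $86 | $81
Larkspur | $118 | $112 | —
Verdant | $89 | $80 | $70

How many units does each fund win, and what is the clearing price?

Larkspur 2, Talon 1; clearing price $89

Pooled unit-bids ranked (top 3): 118 (Larkspur-1), 112 (Larkspur-2), 90 (Talon-1)
First bid not allocated: $89.
Allocation: Larkspur 2, Talon 1.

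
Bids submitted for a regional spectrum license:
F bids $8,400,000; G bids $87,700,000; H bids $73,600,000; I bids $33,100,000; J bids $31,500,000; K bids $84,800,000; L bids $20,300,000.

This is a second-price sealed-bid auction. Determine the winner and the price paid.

Sorting bids: 87,700,000 (G) > 84,800,000 (K) > 73,600,000 (H) > 33,100,000 (I) > 31,500,000 (J) > 20,300,000 (L) > …
G is highest; pays the second-highest bid, $84,800,000.

G pays $84,800,000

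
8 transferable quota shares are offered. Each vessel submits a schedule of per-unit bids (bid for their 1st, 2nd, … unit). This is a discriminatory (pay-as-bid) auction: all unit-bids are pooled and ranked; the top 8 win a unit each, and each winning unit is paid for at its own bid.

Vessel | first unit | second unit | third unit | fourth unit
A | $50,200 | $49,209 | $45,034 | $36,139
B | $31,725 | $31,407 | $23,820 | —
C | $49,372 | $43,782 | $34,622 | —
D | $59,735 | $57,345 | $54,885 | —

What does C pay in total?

C pays $93,154

Pooled unit-bids ranked (top 8): 59,735 (D-1), 57,345 (D-2), 54,885 (D-3), 50,200 (A-1), 49,372 (C-1), 49,209 (A-2), 45,034 (A-3), 43,782 (C-2)
Next rejected bid: $36,139 (not a price — pay-as-bid).
C's winning unit-bids: 49,372 + 43,782 = $93,154.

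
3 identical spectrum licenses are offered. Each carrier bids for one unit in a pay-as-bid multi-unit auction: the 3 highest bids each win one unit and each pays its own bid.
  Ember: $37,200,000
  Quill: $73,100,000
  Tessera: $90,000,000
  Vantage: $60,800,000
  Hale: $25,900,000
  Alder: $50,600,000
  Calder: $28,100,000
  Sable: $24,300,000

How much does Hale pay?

Sorting: 90,000,000 (Tessera), 73,100,000 (Quill), 60,800,000 (Vantage), 50,600,000 (Alder), 37,200,000 (Ember), …
Winners (3 units): Tessera, Quill, Vantage.
Hale does not win → $0.

Hale pays $0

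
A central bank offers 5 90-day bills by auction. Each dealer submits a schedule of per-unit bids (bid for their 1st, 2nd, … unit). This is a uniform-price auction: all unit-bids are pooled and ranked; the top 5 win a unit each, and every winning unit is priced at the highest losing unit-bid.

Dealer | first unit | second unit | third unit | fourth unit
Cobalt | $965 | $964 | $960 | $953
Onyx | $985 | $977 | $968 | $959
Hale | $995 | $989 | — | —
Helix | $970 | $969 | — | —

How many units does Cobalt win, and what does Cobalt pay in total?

Cobalt: 0 units, pays $0

All unit-bids, highest first — top 5: 995 (Hale-1), 989 (Hale-2), 985 (Onyx-1), 977 (Onyx-2), 970 (Helix-1)
First bid not allocated: $969.
Cobalt wins 0 unit(s) at $969 each.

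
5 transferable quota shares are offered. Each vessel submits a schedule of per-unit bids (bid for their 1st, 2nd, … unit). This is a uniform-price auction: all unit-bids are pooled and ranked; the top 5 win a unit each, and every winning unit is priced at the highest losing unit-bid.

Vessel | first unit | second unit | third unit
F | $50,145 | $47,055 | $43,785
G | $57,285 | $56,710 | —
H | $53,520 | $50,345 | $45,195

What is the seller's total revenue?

Total revenue: $235,275

Pooled unit-bids ranked (top 5): 57,285 (G-1), 56,710 (G-2), 53,520 (H-1), 50,345 (H-2), 50,145 (F-1)
Highest rejected unit-bid = $47,055.
Allocation: F 1, G 2, H 2. Every unit priced at $47,055.
Revenue = 5 × 47,055 = $235,275.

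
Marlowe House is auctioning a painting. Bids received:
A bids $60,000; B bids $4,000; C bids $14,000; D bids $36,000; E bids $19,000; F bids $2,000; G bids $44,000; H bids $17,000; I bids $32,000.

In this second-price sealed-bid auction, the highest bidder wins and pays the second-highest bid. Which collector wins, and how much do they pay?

A pays $44,000

Rule: the highest bidder wins and pays the second-highest bid.
Bids ranked: 60,000 (A) > 44,000 (G) > 36,000 (D) > 32,000 (I) > 19,000 (E) > 17,000 (H) > …
A is highest; pays the second-highest bid, $44,000.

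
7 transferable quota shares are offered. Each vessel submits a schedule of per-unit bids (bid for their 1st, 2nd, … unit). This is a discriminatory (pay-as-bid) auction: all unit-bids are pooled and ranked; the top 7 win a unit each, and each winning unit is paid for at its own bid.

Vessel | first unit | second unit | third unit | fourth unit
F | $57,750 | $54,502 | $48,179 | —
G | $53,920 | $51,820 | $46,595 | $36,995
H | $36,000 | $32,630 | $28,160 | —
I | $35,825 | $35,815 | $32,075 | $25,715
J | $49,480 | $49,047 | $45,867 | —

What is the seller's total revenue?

Total revenue: $364,698

All unit-bids, highest first — top 7: 57,750 (F-1), 54,502 (F-2), 53,920 (G-1), 51,820 (G-2), 49,480 (J-1), 49,047 (J-2), 48,179 (F-3)
Next rejected bid: $46,595 (not a price — pay-as-bid).
Each winning unit pays its own bid.
Revenue = 57,750 + 54,502 + 53,920 + 51,820 + 49,480 + 49,047 + 48,179 = $364,698.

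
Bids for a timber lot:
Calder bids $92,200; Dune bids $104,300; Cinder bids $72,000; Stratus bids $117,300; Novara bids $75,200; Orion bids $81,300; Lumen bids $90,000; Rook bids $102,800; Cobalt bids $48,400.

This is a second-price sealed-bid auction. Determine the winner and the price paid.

Stratus pays $104,300

Rule: the highest bidder wins and pays the second-highest bid.
Bids ranked: 117,300 (Stratus) > 104,300 (Dune) > 102,800 (Rook) > 92,200 (Calder) > 90,000 (Lumen) > 81,300 (Orion) > …
Stratus wins with the highest bid; price is set by the runner-up at $104,300.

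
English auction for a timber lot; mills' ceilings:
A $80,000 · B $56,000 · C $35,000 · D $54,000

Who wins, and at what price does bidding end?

A wins at $56,000

Rule: the price rises until one bidder remains; the winner pays the price at which the last rival dropped out.
Limits ranked: 80,000 (A) > 56,000 (B) > 54,000 (D) > 35,000 (C)
B is the last rival to drop out, at $56,000; A remains and wins at that price.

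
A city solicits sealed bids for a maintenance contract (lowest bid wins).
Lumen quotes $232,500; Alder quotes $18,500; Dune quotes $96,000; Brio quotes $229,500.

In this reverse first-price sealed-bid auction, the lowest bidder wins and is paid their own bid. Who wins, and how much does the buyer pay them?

Alder is paid $18,500

Sorting bids: 18,500 (Alder) < 96,000 (Dune) < 229,500 (Brio) < 232,500 (Lumen)
Alder is lowest → is paid own bid, $18,500.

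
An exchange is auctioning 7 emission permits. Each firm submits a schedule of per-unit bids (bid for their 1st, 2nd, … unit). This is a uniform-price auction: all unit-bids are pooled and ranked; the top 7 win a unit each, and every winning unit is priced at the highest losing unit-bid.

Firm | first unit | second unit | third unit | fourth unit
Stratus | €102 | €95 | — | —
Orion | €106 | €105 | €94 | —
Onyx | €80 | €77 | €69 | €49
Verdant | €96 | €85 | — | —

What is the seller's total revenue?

Merging the schedules and taking the best 7: 106 (Orion-1), 105 (Orion-2), 102 (Stratus-1), 96 (Verdant-1), 95 (Stratus-2), 94 (Orion-3), 85 (Verdant-2)
The (k+1)-th unit-bid is €80.
Allocation: Orion 3, Stratus 2, Verdant 2. Every unit priced at €80.
Revenue = 7 × 80 = €560.

Total revenue: €560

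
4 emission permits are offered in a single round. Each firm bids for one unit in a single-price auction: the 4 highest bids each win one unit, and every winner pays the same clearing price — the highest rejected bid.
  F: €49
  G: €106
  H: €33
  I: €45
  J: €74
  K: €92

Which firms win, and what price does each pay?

G, K, J, F; each pays €45

Sorting: 106 (G), 92 (K), 74 (J), 49 (F), 45 (I), 33 (H)
Winners (4 units): G, K, J, F.
Highest unsuccessful bid: €45 → clearing price.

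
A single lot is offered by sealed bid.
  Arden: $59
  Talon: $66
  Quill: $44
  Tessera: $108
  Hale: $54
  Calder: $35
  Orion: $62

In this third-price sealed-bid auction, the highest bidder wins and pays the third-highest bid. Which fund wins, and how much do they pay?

Bids ranked: 108 (Tessera) > 66 (Talon) > 62 (Orion) > 59 (Arden) > 54 (Hale) > 44 (Quill) > …
Tessera is highest; pays the third-highest bid, $62.

Tessera pays $62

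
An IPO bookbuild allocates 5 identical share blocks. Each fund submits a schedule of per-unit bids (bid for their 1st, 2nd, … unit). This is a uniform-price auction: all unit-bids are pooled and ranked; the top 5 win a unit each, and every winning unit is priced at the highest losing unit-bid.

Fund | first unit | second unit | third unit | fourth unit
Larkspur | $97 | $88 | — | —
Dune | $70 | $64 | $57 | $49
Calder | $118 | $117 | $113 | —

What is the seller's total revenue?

Total revenue: $350

Pooled unit-bids ranked (top 5): 118 (Calder-1), 117 (Calder-2), 113 (Calder-3), 97 (Larkspur-1), 88 (Larkspur-2)
The (k+1)-th unit-bid is $70.
Allocation: Calder 3, Larkspur 2. Every unit priced at $70.
Revenue = 5 × 70 = $350.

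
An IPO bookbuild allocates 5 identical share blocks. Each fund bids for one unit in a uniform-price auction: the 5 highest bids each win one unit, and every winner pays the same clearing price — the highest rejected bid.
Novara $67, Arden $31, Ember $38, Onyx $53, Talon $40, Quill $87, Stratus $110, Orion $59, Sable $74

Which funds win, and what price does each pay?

Ordering the bids: 110 (Stratus), 87 (Quill), 74 (Sable), 67 (Novara), 59 (Orion), 53 (Onyx), 40 (Talon), …
The 5 highest are Stratus, Quill, Sable, Novara, Orion.
Clearing price = highest rejected bid = $53.

Stratus, Quill, Sable, Novara, Orion; each pays $53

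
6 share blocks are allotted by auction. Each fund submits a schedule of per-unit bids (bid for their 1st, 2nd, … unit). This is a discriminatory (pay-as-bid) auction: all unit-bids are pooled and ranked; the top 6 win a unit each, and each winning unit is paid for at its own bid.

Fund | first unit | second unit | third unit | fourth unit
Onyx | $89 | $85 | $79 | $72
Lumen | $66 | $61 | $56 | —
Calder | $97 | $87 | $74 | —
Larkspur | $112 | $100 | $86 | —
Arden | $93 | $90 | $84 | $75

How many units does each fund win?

Arden 2, Calder 1, Larkspur 2, Onyx 1

Merging the schedules and taking the best 6: 112 (Larkspur-1), 100 (Larkspur-2), 97 (Calder-1), 93 (Arden-1), 90 (Arden-2), 89 (Onyx-1)
Next rejected bid: $87 (not a price — pay-as-bid).
Allocation: Arden 2, Calder 1, Larkspur 2, Onyx 1.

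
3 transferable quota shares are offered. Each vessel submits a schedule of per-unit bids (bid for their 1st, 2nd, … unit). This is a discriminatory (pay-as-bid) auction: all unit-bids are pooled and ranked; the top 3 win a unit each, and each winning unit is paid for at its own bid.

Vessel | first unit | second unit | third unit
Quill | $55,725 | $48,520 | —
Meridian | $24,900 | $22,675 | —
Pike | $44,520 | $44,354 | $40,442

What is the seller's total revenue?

Total revenue: $148,765

Merging the schedules and taking the best 3: 55,725 (Quill-1), 48,520 (Quill-2), 44,520 (Pike-1)
Next rejected bid: $44,354 (not a price — pay-as-bid).
Each winning unit pays its own bid.
Revenue = 55,725 + 48,520 + 44,520 = $148,765.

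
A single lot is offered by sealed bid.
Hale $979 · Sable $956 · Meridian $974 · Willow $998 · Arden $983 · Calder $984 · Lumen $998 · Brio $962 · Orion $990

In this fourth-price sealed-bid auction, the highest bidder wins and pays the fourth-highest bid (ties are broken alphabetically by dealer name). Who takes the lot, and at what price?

Sorting bids: 998 (Lumen) > 998 (Willow) > 990 (Orion) > 984 (Calder) > 983 (Arden) > 979 (Hale) > …
Lumen and Willow tie at $998; tie-break gives it to Lumen.
Lumen is highest; pays the fourth-highest bid, $984.

Lumen pays $984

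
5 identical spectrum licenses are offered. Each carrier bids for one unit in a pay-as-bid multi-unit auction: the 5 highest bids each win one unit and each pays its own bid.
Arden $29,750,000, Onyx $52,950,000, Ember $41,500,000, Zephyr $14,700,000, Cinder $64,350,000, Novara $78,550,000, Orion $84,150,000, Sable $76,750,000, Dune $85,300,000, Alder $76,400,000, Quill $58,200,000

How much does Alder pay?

Sorting: 85,300,000 (Dune), 84,150,000 (Orion), 78,550,000 (Novara), 76,750,000 (Sable), 76,400,000 (Alder), 64,350,000 (Cinder), 58,200,000 (Quill), …
Top 5: Dune, Orion, Novara, Sable, Alder.
Alder wins → own bid $76,400,000.

Alder pays $76,400,000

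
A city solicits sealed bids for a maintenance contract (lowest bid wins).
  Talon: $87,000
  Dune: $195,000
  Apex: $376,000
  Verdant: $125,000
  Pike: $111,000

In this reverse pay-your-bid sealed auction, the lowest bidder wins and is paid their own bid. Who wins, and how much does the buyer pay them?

Bids ranked: 87,000 (Talon) < 111,000 (Pike) < 125,000 (Verdant) < 195,000 (Dune) < 376,000 (Apex)
First-price: Talon is paid what they bid, $87,000.

Talon is paid $87,000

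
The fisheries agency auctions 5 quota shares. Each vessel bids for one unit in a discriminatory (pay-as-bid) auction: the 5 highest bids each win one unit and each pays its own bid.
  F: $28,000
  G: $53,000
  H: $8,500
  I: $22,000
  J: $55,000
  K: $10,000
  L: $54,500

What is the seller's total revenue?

Sorting: 55,000 (J), 54,500 (L), 53,000 (G), 28,000 (F), 22,000 (I), 10,000 (K), 8,500 (H)
The 5 highest are J, L, G, F, I.
Total revenue = 55,000 + 54,500 + 53,000 + 28,000 + 22,000 = $212,500.

Total revenue: $212,500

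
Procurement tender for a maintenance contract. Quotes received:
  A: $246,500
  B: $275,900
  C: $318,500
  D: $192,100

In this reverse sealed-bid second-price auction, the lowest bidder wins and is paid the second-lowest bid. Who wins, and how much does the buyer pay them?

Sorting bids: 192,100 (D) < 246,500 (A) < 275,900 (B) < 318,500 (C)
Second-price: D is paid A's bid of $246,500.

D is paid $246,500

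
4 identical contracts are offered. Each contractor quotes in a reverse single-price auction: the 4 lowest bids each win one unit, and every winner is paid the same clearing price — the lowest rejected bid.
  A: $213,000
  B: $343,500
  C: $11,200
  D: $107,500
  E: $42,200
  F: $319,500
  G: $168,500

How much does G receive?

G is paid $213,000

Bids ranked low→high: 11,200 (C), 42,200 (E), 107,500 (D), 168,500 (G), 213,000 (A), 319,500 (F), …
Winners (4 units): C, E, D, G.
Clearing price = lowest rejected bid = $213,000.
G wins → is paid $213,000.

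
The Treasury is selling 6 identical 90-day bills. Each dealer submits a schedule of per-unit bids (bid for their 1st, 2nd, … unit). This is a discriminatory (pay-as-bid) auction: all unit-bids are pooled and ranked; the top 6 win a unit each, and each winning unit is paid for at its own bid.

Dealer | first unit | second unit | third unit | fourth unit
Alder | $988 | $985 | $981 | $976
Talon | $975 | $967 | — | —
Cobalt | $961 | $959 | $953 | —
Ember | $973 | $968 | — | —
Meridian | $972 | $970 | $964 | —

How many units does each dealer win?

All unit-bids, highest first — top 6: 988 (Alder-1), 985 (Alder-2), 981 (Alder-3), 976 (Alder-4), 975 (Talon-1), 973 (Ember-1)
Next rejected bid: $972 (not a price — pay-as-bid).
Allocation: Alder 4, Ember 1, Talon 1.

Alder 4, Ember 1, Talon 1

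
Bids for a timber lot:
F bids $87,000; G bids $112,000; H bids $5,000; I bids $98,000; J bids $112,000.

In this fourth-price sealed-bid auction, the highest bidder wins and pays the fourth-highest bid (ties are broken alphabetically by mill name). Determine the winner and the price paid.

Bids in order: 112,000 (G) > 112,000 (J) > 98,000 (I) > 87,000 (F) > 5,000 (H)
Tie at $112,000 → G wins by tie-break.
G is highest; pays the fourth-highest bid, $87,000.

G pays $87,000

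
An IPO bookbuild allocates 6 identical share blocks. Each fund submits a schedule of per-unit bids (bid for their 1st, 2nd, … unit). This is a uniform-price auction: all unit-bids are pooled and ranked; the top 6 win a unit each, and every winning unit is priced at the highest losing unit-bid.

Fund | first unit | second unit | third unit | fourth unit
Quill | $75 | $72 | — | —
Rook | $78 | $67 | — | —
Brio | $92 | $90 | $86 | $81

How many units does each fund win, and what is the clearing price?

All unit-bids, highest first — top 6: 92 (Brio-1), 90 (Brio-2), 86 (Brio-3), 81 (Brio-4), 78 (Rook-1), 75 (Quill-1)
The (k+1)-th unit-bid is $72.
Allocation: Brio 4, Quill 1, Rook 1.

Brio 4, Quill 1, Rook 1; clearing price $72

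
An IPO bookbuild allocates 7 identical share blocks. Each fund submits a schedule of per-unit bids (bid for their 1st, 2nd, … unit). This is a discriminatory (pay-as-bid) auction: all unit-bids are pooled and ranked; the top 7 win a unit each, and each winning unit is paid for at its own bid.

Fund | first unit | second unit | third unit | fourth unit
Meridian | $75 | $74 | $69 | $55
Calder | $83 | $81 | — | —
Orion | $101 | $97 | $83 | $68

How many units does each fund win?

All unit-bids, highest first — top 7: 101 (Orion-1), 97 (Orion-2), 83 (Calder-1), 83 (Orion-3), 81 (Calder-2), 75 (Meridian-1), 74 (Meridian-2)
Next rejected bid: $69 (not a price — pay-as-bid).
Allocation: Calder 2, Meridian 2, Orion 3.

Calder 2, Meridian 2, Orion 3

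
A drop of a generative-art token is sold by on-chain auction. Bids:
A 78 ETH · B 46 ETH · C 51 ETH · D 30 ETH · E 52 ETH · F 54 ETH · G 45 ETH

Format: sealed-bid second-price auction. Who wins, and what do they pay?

A pays 54 ETH

Sealed-bid second-price auction: the highest bidder wins and pays the second-highest bid.
Sorting bids: 78 (A) > 54 (F) > 52 (E) > 51 (C) > 46 (B) > 45 (G) > …
A wins with the highest bid; price is set by the runner-up at 54 ETH.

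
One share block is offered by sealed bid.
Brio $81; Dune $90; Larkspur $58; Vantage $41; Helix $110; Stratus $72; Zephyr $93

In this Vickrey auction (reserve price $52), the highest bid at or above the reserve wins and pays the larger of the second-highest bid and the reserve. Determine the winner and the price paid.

Helix pays $93

Sorting bids: 110 (Helix) > 93 (Zephyr) > 90 (Dune) > 81 (Brio) > 72 (Stratus) > 58 (Larkspur) > …
Helix has the top bid at or above the reserve ($110).
max(second-highest $93, reserve $52) = $93; the reserve does not bind.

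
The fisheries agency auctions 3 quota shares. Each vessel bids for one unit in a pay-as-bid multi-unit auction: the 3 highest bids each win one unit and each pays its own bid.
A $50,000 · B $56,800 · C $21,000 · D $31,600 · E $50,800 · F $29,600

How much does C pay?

C pays $0

Sorting: 56,800 (B), 50,800 (E), 50,000 (A), 31,600 (D), 29,600 (F), …
Winners (3 units): B, E, A.
C does not win → $0.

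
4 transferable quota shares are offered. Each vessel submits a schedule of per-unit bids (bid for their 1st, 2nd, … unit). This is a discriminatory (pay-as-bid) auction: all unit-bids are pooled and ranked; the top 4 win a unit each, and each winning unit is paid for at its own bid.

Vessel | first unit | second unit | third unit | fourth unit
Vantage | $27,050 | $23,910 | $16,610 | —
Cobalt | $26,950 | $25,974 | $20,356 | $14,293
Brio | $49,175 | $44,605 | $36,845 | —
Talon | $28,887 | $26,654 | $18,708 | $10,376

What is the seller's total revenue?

Total revenue: $159,512

Pooled unit-bids ranked (top 4): 49,175 (Brio-1), 44,605 (Brio-2), 36,845 (Brio-3), 28,887 (Talon-1)
Next rejected bid: $27,050 (not a price — pay-as-bid).
Each winning unit pays its own bid.
Revenue = 49,175 + 44,605 + 36,845 + 28,887 = $159,512.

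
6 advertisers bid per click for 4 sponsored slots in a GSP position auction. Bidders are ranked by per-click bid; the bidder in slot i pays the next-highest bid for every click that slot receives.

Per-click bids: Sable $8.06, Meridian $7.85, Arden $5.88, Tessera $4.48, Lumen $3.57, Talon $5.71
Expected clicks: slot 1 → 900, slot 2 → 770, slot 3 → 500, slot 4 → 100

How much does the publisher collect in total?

Total revenue: $14895.60

Per-click bids in order: $8.06 (Sable) > $7.85 (Meridian) > $5.88 (Arden) > $5.71 (Talon) > $4.48 (Tessera) > …
Slot 1: Sable pays $7.85 × 900 = $7065.00
Slot 2: Meridian pays $5.88 × 770 = $4527.60
Slot 3: Arden pays $5.71 × 500 = $2855.00
Slot 4: Talon pays $4.48 × 100 = $448.00
Total = $14895.60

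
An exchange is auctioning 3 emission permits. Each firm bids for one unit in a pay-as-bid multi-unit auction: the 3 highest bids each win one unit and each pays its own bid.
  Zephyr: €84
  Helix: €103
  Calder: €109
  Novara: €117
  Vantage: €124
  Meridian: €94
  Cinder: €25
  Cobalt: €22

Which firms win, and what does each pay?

Vantage €124, Novara €117, Calder €109

Bids ranked high→low: 124 (Vantage), 117 (Novara), 109 (Calder), 103 (Helix), 94 (Meridian), …
The 3 highest are Vantage, Novara, Calder.
Each winner pays its own bid: Vantage €124, Novara €117, Calder €109.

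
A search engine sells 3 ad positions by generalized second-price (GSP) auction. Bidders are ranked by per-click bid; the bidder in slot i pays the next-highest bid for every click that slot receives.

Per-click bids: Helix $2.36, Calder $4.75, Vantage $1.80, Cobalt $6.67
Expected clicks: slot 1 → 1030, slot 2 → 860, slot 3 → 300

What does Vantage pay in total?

Vantage pays $0.00

Per-click bids in order: $6.67 (Cobalt) > $4.75 (Calder) > $2.36 (Helix) > $1.80 (Vantage)
Vantage ranks below slot 3 → no slot, pays nothing.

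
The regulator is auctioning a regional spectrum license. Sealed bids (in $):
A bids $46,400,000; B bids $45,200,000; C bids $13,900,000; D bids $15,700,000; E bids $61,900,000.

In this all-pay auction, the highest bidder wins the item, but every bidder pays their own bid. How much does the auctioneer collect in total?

All-pay auction: the highest bidder wins the item, but every bidder pays their own bid.
Bids ranked: 61,900,000 (E) > 46,400,000 (A) > 45,200,000 (B) > 15,700,000 (D) > 13,900,000 (C)
E wins with the top bid; all bids are sunk regardless.
Every bidder forfeits their bid regardless of winning.
Revenue = 46,400,000 + 45,200,000 + 13,900,000 + 15,700,000 + 61,900,000 = $183,100,000.

Total revenue: $183,100,000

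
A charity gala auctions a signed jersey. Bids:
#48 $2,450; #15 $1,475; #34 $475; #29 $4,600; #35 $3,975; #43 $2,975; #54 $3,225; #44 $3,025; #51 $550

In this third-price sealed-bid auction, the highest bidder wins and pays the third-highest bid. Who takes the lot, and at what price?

Third-price sealed-bid auction: the highest bidder wins and pays the third-highest bid.
Bids ranked: 4,600 (#29) > 3,975 (#35) > 3,225 (#54) > 3,025 (#44) > 2,975 (#43) > 2,450 (#48) > …
#29 wins; payment is bid #3 in the ranking = $3,225.

#29 pays $3,225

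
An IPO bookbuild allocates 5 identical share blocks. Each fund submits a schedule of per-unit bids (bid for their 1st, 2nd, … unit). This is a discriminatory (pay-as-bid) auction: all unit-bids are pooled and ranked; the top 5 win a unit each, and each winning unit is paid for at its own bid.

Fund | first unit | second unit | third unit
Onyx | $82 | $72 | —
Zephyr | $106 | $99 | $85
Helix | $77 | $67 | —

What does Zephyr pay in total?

Merging the schedules and taking the best 5: 106 (Zephyr-1), 99 (Zephyr-2), 85 (Zephyr-3), 82 (Onyx-1), 77 (Helix-1)
Next rejected bid: $72 (not a price — pay-as-bid).
Zephyr's winning unit-bids: 106 + 99 + 85 = $290.

Zephyr pays $290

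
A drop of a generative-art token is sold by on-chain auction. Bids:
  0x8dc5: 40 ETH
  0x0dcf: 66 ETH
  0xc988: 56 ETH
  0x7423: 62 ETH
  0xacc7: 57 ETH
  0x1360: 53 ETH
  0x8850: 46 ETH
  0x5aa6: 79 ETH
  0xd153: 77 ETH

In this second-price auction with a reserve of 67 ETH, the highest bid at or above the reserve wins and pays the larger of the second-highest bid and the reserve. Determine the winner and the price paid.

0x5aa6 pays 77 ETH

Sorting bids: 79 (0x5aa6) > 77 (0xd153) > 66 (0x0dcf) > 62 (0x7423) > 57 (0xacc7) > 56 (0xc988) > …
0x5aa6 has the top bid at or above the reserve (79 ETH).
Second-highest bid 77 ETH exceeds the reserve 67 ETH → payment 77 ETH.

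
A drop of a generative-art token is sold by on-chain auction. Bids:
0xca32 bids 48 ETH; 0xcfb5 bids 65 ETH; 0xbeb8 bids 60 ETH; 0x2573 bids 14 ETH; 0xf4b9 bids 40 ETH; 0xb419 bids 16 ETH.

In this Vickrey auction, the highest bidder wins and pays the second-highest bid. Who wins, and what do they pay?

0xcfb5 pays 60 ETH

Bids in order: 65 (0xcfb5) > 60 (0xbeb8) > 48 (0xca32) > 40 (0xf4b9) > 16 (0xb419) > 14 (0x2573)
0xcfb5 wins with the highest bid; price is set by the runner-up at 60 ETH.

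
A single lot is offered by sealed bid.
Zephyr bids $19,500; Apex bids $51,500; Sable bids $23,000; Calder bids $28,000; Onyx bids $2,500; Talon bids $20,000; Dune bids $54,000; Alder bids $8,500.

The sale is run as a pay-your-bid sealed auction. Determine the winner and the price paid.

Bids ranked: 54,000 (Dune) > 51,500 (Apex) > 28,000 (Calder) > 23,000 (Sable) > 20,000 (Talon) > 19,500 (Zephyr) > …
Dune has the highest bid and pays exactly that: $54,000.

Dune pays $54,000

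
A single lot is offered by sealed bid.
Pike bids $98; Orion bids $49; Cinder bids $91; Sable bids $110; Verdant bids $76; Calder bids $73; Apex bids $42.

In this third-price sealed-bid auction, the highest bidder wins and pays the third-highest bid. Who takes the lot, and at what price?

Third-price sealed-bid auction: the highest bidder wins and pays the third-highest bid.
Sorting bids: 110 (Sable) > 98 (Pike) > 91 (Cinder) > 76 (Verdant) > 73 (Calder) > 49 (Orion) > …
Sable is highest; pays the third-highest bid, $91.

Sable pays $91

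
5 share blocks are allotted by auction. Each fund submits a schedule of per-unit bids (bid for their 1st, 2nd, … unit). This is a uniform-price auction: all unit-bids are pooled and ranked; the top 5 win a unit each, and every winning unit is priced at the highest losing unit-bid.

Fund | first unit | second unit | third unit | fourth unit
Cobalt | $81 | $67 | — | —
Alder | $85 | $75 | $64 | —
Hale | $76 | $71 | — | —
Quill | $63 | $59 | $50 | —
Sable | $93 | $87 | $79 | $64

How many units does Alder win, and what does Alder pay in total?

Alder: 1 unit, pays $76

All unit-bids, highest first — top 5: 93 (Sable-1), 87 (Sable-2), 85 (Alder-1), 81 (Cobalt-1), 79 (Sable-3)
First bid not allocated: $76.
Alder wins 1 unit(s) at $76 each.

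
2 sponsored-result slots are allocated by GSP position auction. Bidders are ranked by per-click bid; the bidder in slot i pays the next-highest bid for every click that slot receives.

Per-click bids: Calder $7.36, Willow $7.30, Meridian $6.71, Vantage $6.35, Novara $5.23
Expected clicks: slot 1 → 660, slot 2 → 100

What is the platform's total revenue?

Ranked by bid: $7.36 (Calder) > $7.30 (Willow) > $6.71 (Meridian) > …
Slot 1: Calder pays $7.30 × 660 = $4818.00
Slot 2: Willow pays $6.71 × 100 = $671.00
Total = $5489.00

Total revenue: $5489.00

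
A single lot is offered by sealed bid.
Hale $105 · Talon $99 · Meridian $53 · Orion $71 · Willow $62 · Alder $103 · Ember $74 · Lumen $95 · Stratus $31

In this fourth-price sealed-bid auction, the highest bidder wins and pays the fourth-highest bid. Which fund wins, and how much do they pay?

Sorting bids: 105 (Hale) > 103 (Alder) > 99 (Talon) > 95 (Lumen) > 74 (Ember) > 71 (Orion) > …
Hale wins; payment is bid #4 in the ranking = $95.

Hale pays $95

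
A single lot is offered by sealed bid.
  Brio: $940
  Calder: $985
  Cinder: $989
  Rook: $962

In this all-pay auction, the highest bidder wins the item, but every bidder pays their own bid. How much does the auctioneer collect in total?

Total revenue: $3,876

Bids in order: 989 (Cinder) > 985 (Calder) > 962 (Rook) > 940 (Brio)
Cinder wins with the top bid; all bids are sunk regardless.
Every bidder forfeits their bid regardless of winning.
Revenue = 940 + 985 + 989 + 962 = $3,876.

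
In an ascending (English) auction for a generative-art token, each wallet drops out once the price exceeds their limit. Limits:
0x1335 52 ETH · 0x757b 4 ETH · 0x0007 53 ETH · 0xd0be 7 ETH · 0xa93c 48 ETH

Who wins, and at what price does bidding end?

0x0007 wins at 52 ETH

Rule: the price rises until one bidder remains; the winner pays the price at which the last rival dropped out.
Limits ranked: 53 (0x0007) > 52 (0x1335) > 48 (0xa93c) > 7 (0xd0be) > 4 (0x757b)
Bidding ends when 0x1335 exits at 52 ETH; 0x0007 takes it.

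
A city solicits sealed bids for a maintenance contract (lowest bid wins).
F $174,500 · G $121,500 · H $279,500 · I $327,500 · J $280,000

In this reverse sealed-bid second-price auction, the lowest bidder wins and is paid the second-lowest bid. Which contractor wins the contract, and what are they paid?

Reverse sealed-bid second-price auction: the lowest bidder wins and is paid the second-lowest bid.
Bids ranked: 121,500 (G) < 174,500 (F) < 279,500 (H) < 280,000 (J) < 327,500 (I)
G is lowest; is paid the second-lowest bid, $174,500.

G is paid $174,500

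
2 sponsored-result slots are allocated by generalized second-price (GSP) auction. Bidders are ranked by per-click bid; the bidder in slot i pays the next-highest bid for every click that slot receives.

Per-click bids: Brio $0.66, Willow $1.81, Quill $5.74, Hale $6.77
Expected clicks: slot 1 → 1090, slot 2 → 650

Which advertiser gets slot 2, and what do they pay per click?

Quill; $1.81 per click

Per-click bids in order: $6.77 (Hale) > $5.74 (Quill) > $1.81 (Willow) > …
Slot 2 goes to the second-ranked bidder, Quill, who pays the next bid down: $1.81/click.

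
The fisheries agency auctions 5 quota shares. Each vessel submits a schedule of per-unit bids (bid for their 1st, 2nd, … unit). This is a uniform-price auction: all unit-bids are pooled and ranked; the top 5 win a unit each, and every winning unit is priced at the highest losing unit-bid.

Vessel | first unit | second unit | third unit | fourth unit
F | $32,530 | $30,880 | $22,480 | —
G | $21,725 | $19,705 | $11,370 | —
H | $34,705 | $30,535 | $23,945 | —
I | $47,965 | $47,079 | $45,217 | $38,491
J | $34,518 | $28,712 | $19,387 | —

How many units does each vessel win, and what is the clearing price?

H 1, I 4; clearing price $34,518

Pooled unit-bids ranked (top 5): 47,965 (I-1), 47,079 (I-2), 45,217 (I-3), 38,491 (I-4), 34,705 (H-1)
Highest rejected unit-bid = $34,518.
Allocation: H 1, I 4.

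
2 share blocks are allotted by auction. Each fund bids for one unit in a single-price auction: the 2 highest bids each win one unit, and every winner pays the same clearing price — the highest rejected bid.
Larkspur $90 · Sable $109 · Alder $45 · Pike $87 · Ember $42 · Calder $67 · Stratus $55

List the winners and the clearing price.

Ordering the bids: 109 (Sable), 90 (Larkspur), 87 (Pike), 67 (Calder), …
Winners (2 units): Sable, Larkspur.
First losing bid is Pike's $87, which sets the uniform price.

Sable, Larkspur; each pays $87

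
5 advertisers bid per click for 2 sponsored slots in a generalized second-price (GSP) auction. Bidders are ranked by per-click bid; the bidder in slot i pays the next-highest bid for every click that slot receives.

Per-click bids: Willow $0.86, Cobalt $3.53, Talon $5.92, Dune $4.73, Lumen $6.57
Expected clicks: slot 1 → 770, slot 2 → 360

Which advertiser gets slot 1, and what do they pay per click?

Per-click bids in order: $6.57 (Lumen) > $5.92 (Talon) > $4.73 (Dune) > …
Slot 1 goes to the first-ranked bidder, Lumen, who pays the next bid down: $5.92/click.

Lumen; $5.92 per click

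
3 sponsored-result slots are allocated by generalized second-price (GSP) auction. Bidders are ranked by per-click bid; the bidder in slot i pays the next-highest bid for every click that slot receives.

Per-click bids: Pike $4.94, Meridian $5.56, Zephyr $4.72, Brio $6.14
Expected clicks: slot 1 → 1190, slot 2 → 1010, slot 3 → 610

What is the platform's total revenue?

Per-click bids in order: $6.14 (Brio) > $5.56 (Meridian) > $4.94 (Pike) > $4.72 (Zephyr)
Slot 1: Brio pays $5.56 × 1190 = $6616.40
Slot 2: Meridian pays $4.94 × 1010 = $4989.40
Slot 3: Pike pays $4.72 × 610 = $2879.20
Total = $14485.00

Total revenue: $14485.00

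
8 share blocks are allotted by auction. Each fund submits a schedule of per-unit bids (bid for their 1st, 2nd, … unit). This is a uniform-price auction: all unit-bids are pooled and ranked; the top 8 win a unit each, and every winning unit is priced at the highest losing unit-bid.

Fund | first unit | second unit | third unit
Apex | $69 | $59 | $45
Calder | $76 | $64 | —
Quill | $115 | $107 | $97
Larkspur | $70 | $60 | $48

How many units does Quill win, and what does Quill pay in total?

Pooled unit-bids ranked (top 8): 115 (Quill-1), 107 (Quill-2), 97 (Quill-3), 76 (Calder-1), 70 (Larkspur-1), 69 (Apex-1), 64 (Calder-2), 60 (Larkspur-2)
First bid not allocated: $59.
Quill wins 3 unit(s) at $59 each.

Quill: 3 units, pays $177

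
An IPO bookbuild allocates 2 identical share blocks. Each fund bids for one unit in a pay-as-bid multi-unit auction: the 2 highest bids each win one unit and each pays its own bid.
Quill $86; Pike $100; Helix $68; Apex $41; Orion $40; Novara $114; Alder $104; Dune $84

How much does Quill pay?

Ordering the bids: 114 (Novara), 104 (Alder), 100 (Pike), 86 (Quill), …
Winners (2 units): Novara, Alder.
Quill does not win → $0.

Quill pays $0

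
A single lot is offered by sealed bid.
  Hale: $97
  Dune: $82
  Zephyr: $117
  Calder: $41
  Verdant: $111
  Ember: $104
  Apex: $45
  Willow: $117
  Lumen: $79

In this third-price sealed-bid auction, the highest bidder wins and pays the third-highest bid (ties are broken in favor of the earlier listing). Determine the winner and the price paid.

Rule: the highest bidder wins and pays the third-highest bid.
Bids in order: 117 (Zephyr) > 117 (Willow) > 111 (Verdant) > 104 (Ember) > 97 (Hale) > 82 (Dune) > …
Tie at $117 → Zephyr wins by tie-break.
Zephyr is highest; pays the third-highest bid, $111.

Zephyr pays $111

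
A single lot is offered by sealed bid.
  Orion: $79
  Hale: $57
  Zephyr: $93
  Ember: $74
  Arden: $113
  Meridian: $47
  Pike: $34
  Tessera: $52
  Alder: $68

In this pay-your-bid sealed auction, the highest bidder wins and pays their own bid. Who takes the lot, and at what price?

Arden pays $113

Bids in order: 113 (Arden) > 93 (Zephyr) > 79 (Orion) > 74 (Ember) > 68 (Alder) > 57 (Hale) > …
Arden has the highest bid and pays exactly that: $113.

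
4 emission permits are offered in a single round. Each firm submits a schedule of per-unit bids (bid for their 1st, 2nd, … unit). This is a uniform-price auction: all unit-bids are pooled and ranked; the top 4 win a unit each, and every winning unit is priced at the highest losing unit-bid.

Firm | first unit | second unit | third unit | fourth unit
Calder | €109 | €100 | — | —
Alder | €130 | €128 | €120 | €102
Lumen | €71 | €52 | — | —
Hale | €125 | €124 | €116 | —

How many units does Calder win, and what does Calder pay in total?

Calder: 0 units, pays €0

Pooled unit-bids ranked (top 4): 130 (Alder-1), 128 (Alder-2), 125 (Hale-1), 124 (Hale-2)
Highest rejected unit-bid = €120.
Calder wins 0 unit(s) at €120 each.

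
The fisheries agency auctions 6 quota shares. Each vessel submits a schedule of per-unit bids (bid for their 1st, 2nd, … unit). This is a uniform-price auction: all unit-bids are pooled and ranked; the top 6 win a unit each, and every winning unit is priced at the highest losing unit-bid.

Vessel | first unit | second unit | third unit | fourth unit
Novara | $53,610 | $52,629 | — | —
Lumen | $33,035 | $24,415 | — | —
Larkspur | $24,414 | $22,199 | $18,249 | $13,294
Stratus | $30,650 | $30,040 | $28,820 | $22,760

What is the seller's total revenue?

Total revenue: $146,490

Merging the schedules and taking the best 6: 53,610 (Novara-1), 52,629 (Novara-2), 33,035 (Lumen-1), 30,650 (Stratus-1), 30,040 (Stratus-2), 28,820 (Stratus-3)
First bid not allocated: $24,415.
Allocation: Lumen 1, Novara 2, Stratus 3. Every unit priced at $24,415.
Revenue = 6 × 24,415 = $146,490.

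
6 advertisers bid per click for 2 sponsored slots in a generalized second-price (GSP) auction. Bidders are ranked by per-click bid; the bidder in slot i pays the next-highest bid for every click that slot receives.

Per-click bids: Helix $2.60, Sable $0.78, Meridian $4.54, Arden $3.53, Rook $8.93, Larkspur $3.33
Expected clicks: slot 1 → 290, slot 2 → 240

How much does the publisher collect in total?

Per-click bids in order: $8.93 (Rook) > $4.54 (Meridian) > $3.53 (Arden) > …
Slot 1: Rook pays $4.54 × 290 = $1316.60
Slot 2: Meridian pays $3.53 × 240 = $847.20
Total = $2163.80

Total revenue: $2163.80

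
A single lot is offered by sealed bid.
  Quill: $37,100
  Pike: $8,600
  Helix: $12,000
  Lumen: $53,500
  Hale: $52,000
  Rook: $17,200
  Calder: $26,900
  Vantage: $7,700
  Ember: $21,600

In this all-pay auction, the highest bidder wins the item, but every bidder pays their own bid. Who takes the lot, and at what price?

Lumen pays $53,500

Rule: the highest bidder wins the item, but every bidder pays their own bid.
Sorting bids: 53,500 (Lumen) > 52,000 (Hale) > 37,100 (Quill) > 26,900 (Calder) > 21,600 (Ember) > 17,200 (Rook) > …
Lumen is highest and takes the item; every bidder forfeits their bid.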